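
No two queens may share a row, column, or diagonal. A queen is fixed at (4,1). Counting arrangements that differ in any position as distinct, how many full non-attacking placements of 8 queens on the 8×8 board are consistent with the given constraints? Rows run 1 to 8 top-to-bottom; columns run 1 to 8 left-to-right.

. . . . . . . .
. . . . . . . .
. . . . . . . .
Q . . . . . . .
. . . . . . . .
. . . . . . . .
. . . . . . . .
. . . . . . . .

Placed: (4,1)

18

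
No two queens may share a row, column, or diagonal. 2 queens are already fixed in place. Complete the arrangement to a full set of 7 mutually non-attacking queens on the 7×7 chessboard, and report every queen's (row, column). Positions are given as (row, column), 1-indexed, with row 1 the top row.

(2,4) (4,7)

(1,2) (2,4) (3,1) (4,7) (5,5) (6,3) (7,6)

Row 1: attacked by (2,4)→{3,4,5}; (4,7)→{4,7}. Safe: 1, 2, 6. Place at column 2.
Row 3: attacked by (1,2)→{2,4}; (2,4)→{3,4,5}; (4,7)→{6,7}. Safe: 1. Place at column 1.
Row 5: attacked by (1,2)→{2,6}; (2,4)→{1,4,7}; (3,1)→{1,3}; (4,7)→{6,7}. Safe: 5. Place at column 5.
Row 6: attacked by (1,2)→{2,7}; (2,4)→{4}; (3,1)→{1,4}; (4,7)→{5,7}; (5,5)→{4,5,6}. Safe: 3. Place at column 3.
Row 7: attacked by (1,2)→{2}; (2,4)→{4}; (3,1)→{1,5}; (4,7)→{4,7}; (5,5)→{3,5,7}; (6,3)→{2,3,4}. Safe: 6. Place at column 6.
Columns [2, 4, 1, 7, 5, 3, 6], r−c [-1, -2, 2, -3, 0, 3, 1], r+c [3, 6, 4, 11, 10, 9, 13] are all distinct, so no two queens attack.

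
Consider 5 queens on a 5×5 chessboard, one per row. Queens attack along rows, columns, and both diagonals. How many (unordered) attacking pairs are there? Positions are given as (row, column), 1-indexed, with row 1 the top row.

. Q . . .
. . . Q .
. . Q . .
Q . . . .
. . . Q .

Same column: (2,4)–(5,4) (column 4).
Same diagonal: (2,4)–(3,3) (|2−3| = |4−3| = 1).
Total attacking pairs: 2.

2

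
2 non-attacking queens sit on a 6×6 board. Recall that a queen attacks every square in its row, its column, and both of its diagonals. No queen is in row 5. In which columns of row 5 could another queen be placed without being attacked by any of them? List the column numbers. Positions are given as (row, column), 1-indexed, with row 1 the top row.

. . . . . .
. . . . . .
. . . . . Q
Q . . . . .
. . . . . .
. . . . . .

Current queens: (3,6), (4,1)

columns 3, 5

(3,6) attacks row 5 at column 6 and diagonals 4.
(4,1) attacks row 5 at column 1 and diagonals 2.
Attacked columns: {1, 2, 4, 6}. Safe: {3, 5}.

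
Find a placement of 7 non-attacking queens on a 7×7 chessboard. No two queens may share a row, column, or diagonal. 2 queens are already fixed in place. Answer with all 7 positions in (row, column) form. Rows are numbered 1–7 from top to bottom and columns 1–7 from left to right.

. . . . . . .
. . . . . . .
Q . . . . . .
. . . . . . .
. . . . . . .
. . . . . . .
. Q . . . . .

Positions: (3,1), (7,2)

(1,4) (2,6) (3,1) (4,3) (5,5) (6,7) (7,2)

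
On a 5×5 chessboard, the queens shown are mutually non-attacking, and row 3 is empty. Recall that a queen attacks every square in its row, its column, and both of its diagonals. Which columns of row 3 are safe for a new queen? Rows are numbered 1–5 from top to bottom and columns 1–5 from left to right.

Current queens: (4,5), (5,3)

(4,5) attacks row 3 at column 5 and diagonals 4.
(5,3) attacks row 3 at column 3 and diagonals 1, 5.
Attacked columns: {1, 3, 4, 5}. Safe: {2}.

columns 2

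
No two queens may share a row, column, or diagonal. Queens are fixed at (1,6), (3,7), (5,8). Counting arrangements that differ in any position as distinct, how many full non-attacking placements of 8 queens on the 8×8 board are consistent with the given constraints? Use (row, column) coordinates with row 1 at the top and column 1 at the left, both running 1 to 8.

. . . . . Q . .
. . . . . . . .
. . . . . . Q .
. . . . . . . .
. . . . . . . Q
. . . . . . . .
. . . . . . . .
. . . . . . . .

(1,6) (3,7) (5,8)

Branch on row 2: col 1 → 0; col 2 → 0; col 3 → 1; col 4 → 1.
Sum: 0 + 0 + 1 + 1 = 2.

2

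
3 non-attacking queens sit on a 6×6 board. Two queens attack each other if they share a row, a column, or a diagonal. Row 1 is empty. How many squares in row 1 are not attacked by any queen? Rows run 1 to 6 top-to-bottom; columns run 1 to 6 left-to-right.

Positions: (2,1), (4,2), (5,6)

2

(2,1) attacks row 1 at column 1 and diagonals 2.
(4,2) attacks row 1 at column 2 and diagonals 5.
(5,6) attacks row 1 at column 6 and diagonals 2.
Attacked columns: {1, 2, 5, 6}. Safe: {3, 4}.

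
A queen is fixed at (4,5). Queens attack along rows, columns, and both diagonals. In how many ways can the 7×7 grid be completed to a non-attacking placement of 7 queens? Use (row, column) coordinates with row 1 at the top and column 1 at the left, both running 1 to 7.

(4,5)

Branch on row 1: col 1 → 0; col 3 → 1; col 4 → 1; col 6 → 1; col 7 → 1.
Sum: 0 + 1 + 1 + 1 + 1 = 4.

4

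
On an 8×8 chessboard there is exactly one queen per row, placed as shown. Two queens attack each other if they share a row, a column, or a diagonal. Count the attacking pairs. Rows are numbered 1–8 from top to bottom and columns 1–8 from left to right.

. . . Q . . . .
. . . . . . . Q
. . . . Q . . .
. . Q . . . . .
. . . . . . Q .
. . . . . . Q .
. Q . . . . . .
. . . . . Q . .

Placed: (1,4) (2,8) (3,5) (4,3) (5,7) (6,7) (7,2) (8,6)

Same column: (5,7)–(6,7) (column 7).
Same diagonal: (3,5)–(5,7) (|3−5| = |5−7| = 2).
Total attacking pairs: 2.

2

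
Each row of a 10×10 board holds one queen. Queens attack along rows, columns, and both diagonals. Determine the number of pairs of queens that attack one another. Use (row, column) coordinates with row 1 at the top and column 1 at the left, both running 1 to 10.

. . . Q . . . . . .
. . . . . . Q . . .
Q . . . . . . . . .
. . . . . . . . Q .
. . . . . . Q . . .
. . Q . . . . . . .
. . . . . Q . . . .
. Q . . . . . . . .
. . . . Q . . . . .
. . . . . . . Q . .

5

Same column: (2,7)–(5,7) (column 7).
Same diagonal: (2,7)–(4,9) (|2−4| = |7−9| = 2); (2,7)–(6,3) (|2−6| = |7−3| = 4); (3,1)–(10,8) (|3−10| = |1−8| = 7); (4,9)–(7,6) (|4−7| = |9−6| = 3).
Total attacking pairs: 5.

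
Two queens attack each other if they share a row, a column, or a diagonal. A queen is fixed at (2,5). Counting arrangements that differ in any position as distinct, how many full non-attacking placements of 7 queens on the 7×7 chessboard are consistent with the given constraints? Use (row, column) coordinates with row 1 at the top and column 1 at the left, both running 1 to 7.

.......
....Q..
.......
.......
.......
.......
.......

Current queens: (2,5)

Branch on row 1: col 1 → 1; col 2 → 3; col 3 → 1; col 7 → 1.
Sum: 1 + 3 + 1 + 1 = 6.

6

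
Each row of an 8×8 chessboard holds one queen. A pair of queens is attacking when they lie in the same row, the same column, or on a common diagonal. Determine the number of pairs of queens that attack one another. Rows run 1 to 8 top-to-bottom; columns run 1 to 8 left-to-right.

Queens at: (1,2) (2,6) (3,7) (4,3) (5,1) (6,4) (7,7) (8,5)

Same column: (3,7)–(7,7) (column 7).
Same diagonal: (2,6)–(3,7) (|2−3| = |6−7| = 1); (3,7)–(6,4) (|3−6| = |7−4| = 3).
Total attacking pairs: 3.

3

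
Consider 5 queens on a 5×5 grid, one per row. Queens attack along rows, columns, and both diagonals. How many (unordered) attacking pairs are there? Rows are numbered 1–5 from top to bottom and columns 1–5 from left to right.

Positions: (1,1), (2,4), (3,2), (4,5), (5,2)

Same column: (3,2)–(5,2) (column 2).
Total attacking pairs: 1.

1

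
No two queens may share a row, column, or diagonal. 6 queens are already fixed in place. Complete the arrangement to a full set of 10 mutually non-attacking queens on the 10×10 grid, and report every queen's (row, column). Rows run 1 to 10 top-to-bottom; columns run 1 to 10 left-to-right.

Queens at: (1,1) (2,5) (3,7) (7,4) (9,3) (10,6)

(1,1) (2,5) (3,7) (4,2) (5,10) (6,8) (7,4) (8,9) (9,3) (10,6)

Row 4: attacked by (1,1)→{1,4}; (2,5)→{3,5,7}; (3,7)→{6,7,8}; (7,4)→{1,4,7}; (9,3)→{3,8}; (10,6)→{6}. Safe: 2, 9, 10. Place at column 2.
Row 5: attacked by (1,1)→{1,5}; (2,5)→{2,5,8}; (3,7)→{5,7,9}; (4,2)→{1,2,3}; (7,4)→{2,4,6}; (9,3)→{3,7}; (10,6)→{1,6}. Safe: 10. Place at column 10.
Row 6: attacked by (1,1)→{1,6}; (2,5)→{1,5,9}; (3,7)→{4,7,10}; (4,2)→{2,4}; (5,10)→{9,10}; (7,4)→{3,4,5}; (9,3)→{3,6}; (10,6)→{2,6,10}. Safe: 8. Place at column 8.
Row 8: attacked by (1,1)→{1,8}; (2,5)→{5}; (3,7)→{2,7}; (4,2)→{2,6}; (5,10)→{7,10}; (6,8)→{6,8,10}; (7,4)→{3,4,5}; (9,3)→{2,3,4}; (10,6)→{4,6,8}. Safe: 9. Place at column 9.
Columns [1, 5, 7, 2, 10, 8, 4, 9, 3, 6], r−c [0, -3, -4, 2, -5, -2, 3, -1, 6, 4], r+c [2, 7, 10, 6, 15, 14, 11, 17, 12, 16] are all distinct, so no two queens attack.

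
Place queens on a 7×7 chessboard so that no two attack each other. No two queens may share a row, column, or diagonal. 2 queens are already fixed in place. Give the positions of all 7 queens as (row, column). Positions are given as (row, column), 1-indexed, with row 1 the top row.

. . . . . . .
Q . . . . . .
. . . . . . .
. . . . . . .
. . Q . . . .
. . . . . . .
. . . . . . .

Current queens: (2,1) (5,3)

(1,5) (2,1) (3,4) (4,7) (5,3) (6,6) (7,2)

Row 1: attacked by (2,1)→{1,2}; (5,3)→{3,7}. Safe: 4, 5, 6. Place at column 5.
Row 3: attacked by (1,5)→{3,5,7}; (2,1)→{1,2}; (5,3)→{1,3,5}. Safe: 4, 6. Place at column 4.
Row 4: attacked by (1,5)→{2,5}; (2,1)→{1,3}; (3,4)→{3,4,5}; (5,3)→{2,3,4}. Safe: 6, 7. Place at column 7.
Row 6: attacked by (1,5)→{5}; (2,1)→{1,5}; (3,4)→{1,4,7}; (4,7)→{5,7}; (5,3)→{2,3,4}. Safe: 6. Place at column 6.
Row 7: attacked by (1,5)→{5}; (2,1)→{1,6}; (3,4)→{4}; (4,7)→{4,7}; (5,3)→{1,3,5}; (6,6)→{5,6,7}. Safe: 2. Place at column 2.
Columns [5, 1, 4, 7, 3, 6, 2], r−c [-4, 1, -1, -3, 2, 0, 5], r+c [6, 3, 7, 11, 8, 12, 9] are all distinct, so no two queens attack.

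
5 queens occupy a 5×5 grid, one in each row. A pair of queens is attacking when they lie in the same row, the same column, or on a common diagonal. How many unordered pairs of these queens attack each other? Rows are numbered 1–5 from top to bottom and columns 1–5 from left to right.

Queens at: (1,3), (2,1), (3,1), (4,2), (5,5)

Same column: (2,1)–(3,1) (column 1).
Same diagonal: (1,3)–(3,1) (|1−3| = |3−1| = 2); (3,1)–(4,2) (|3−4| = |1−2| = 1).
Total attacking pairs: 3.

3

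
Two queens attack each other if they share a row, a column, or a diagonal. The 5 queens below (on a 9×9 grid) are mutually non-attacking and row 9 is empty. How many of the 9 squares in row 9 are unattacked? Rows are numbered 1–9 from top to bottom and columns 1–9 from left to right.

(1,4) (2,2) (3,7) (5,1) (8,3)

(1,4) attacks row 9 at column 4.
(2,2) attacks row 9 at column 2 and diagonals 9.
(3,7) attacks row 9 at column 7 and diagonals 1.
(5,1) attacks row 9 at column 1 and diagonals 5.
(8,3) attacks row 9 at column 3 and diagonals 2, 4.
Attacked columns: {1, 2, 3, 4, 5, 7, 9}. Safe: {6, 8}.

2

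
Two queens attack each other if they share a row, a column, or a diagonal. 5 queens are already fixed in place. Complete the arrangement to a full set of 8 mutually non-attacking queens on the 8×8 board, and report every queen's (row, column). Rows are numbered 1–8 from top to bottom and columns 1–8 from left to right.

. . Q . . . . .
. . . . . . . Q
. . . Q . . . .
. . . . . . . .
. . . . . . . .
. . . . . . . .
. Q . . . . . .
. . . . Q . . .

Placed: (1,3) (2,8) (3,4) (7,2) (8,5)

(1,3) (2,8) (3,4) (4,7) (5,1) (6,6) (7,2) (8,5)

Row 4: attacked by (1,3)→{3,6}; (2,8)→{6,8}; (3,4)→{3,4,5}; (7,2)→{2,5}; (8,5)→{1,5}. Safe: 7. Place at column 7.
Row 5: attacked by (1,3)→{3,7}; (2,8)→{5,8}; (3,4)→{2,4,6}; (4,7)→{6,7,8}; (7,2)→{2,4}; (8,5)→{2,5,8}. Safe: 1. Place at column 1.
Row 6: attacked by (1,3)→{3,8}; (2,8)→{4,8}; (3,4)→{1,4,7}; (4,7)→{5,7}; (5,1)→{1,2}; (7,2)→{1,2,3}; (8,5)→{3,5,7}. Safe: 6. Place at column 6.
Columns [3, 8, 4, 7, 1, 6, 2, 5], r−c [-2, -6, -1, -3, 4, 0, 5, 3], r+c [4, 10, 7, 11, 6, 12, 9, 13] are all distinct, so no two queens attack.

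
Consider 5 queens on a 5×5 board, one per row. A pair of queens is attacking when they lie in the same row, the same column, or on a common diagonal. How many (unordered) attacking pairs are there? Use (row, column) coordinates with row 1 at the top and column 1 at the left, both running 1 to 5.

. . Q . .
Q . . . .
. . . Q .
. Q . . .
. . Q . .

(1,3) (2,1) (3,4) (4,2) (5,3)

2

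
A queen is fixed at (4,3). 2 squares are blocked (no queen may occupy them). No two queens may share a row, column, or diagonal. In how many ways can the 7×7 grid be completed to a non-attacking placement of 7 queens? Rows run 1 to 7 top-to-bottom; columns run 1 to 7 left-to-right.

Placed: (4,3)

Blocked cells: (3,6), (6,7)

Branch on row 1: col 1 → 1; col 2 → 1; col 4 → 0; col 5 → 0; col 7 → 0.
Sum: 1 + 1 + 0 + 0 + 0 = 2.

2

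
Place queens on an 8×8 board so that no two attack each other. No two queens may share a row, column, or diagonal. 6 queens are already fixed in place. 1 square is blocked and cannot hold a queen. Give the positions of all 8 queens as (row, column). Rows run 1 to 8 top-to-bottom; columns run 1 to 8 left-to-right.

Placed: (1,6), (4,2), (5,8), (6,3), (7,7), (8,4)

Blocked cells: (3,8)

(1,6) (2,1) (3,5) (4,2) (5,8) (6,3) (7,7) (8,4)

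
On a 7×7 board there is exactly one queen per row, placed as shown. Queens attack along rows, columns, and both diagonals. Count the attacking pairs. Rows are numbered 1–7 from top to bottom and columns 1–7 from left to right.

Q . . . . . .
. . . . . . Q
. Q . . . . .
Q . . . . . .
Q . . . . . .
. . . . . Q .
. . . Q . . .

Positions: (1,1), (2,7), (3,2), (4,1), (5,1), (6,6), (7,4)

6

Same column: (1,1)–(4,1) (column 1); (1,1)–(5,1) (column 1); (4,1)–(5,1) (column 1).
Same diagonal: (1,1)–(6,6) (|1−6| = |1−6| = 5); (3,2)–(4,1) (|3−4| = |2−1| = 1); (4,1)–(7,4) (|4−7| = |1−4| = 3).
Total attacking pairs: 6.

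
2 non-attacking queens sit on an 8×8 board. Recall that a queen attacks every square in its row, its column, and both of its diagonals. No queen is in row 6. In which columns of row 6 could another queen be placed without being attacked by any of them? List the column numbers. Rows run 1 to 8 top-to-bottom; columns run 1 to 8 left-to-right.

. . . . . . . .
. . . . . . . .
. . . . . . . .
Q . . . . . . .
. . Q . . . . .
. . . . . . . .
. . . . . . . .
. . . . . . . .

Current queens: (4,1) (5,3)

(4,1) attacks row 6 at column 1 and diagonals 3.
(5,3) attacks row 6 at column 3 and diagonals 2, 4.
Attacked columns: {1, 2, 3, 4}. Safe: {5, 6, 7, 8}.

columns 5, 6, 7, 8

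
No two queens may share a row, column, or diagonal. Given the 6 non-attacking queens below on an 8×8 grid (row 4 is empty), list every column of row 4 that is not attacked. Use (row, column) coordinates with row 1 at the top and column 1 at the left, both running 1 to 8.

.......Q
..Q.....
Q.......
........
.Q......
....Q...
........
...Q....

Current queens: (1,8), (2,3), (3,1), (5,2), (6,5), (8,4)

columns 6

(1,8) attacks row 4 at column 8 and diagonals 5.
(2,3) attacks row 4 at column 3 and diagonals 1, 5.
(3,1) attacks row 4 at column 1 and diagonals 2.
(5,2) attacks row 4 at column 2 and diagonals 1, 3.
(6,5) attacks row 4 at column 5 and diagonals 3, 7.
(8,4) attacks row 4 at column 4 and diagonals 8.
Attacked columns: {1, 2, 3, 4, 5, 7, 8}. Safe: {6}.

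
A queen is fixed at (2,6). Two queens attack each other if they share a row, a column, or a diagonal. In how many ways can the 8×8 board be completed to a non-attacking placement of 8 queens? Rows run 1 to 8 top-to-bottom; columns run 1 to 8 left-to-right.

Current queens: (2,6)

Branch on row 1: col 1 → 1; col 2 → 2; col 3 → 8; col 4 → 3; col 8 → 0.
Sum: 1 + 2 + 8 + 3 + 0 = 14.

14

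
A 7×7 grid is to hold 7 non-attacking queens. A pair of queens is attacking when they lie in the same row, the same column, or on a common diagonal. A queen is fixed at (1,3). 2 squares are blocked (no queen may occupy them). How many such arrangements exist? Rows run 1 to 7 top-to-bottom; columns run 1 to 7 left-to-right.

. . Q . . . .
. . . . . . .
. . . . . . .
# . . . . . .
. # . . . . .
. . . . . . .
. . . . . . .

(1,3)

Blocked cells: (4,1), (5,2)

4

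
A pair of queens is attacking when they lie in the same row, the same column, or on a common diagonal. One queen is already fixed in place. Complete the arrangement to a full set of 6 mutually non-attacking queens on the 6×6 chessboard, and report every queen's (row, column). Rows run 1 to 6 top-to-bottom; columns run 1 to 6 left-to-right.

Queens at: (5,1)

Row 1: attacked by (5,1)→{1,5}. Safe: 2, 3, 4, 6. Place at column 3.
Row 2: attacked by (1,3)→{2,3,4}; (5,1)→{1,4}. Safe: 5, 6. Place at column 6.
Row 3: attacked by (1,3)→{1,3,5}; (2,6)→{5,6}; (5,1)→{1,3}. Safe: 2, 4. Place at column 2.
Row 4: attacked by (1,3)→{3,6}; (2,6)→{4,6}; (3,2)→{1,2,3}; (5,1)→{1,2}. Safe: 5. Place at column 5.
Row 6: attacked by (1,3)→{3}; (2,6)→{2,6}; (3,2)→{2,5}; (4,5)→{3,5}; (5,1)→{1,2}. Safe: 4. Place at column 4.
Columns [3, 6, 2, 5, 1, 4], r−c [-2, -4, 1, -1, 4, 2], r+c [4, 8, 5, 9, 6, 10] are all distinct, so no two queens attack.

(1,3) (2,6) (3,2) (4,5) (5,1) (6,4)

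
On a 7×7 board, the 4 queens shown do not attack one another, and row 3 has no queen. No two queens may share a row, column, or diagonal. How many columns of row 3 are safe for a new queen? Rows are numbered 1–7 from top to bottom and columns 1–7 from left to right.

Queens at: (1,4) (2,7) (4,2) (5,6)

(1,4) attacks row 3 at column 4 and diagonals 2, 6.
(2,7) attacks row 3 at column 7 and diagonals 6.
(4,2) attacks row 3 at column 2 and diagonals 1, 3.
(5,6) attacks row 3 at column 6 and diagonals 4.
Attacked columns: {1, 2, 3, 4, 6, 7}. Safe: {5}.

1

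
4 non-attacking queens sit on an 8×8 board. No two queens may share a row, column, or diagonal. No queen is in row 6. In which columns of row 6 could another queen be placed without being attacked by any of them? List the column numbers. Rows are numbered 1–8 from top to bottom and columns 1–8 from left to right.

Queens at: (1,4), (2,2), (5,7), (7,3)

columns 1, 5

(1,4) attacks row 6 at column 4.
(2,2) attacks row 6 at column 2 and diagonals 6.
(5,7) attacks row 6 at column 7 and diagonals 6, 8.
(7,3) attacks row 6 at column 3 and diagonals 2, 4.
Attacked columns: {2, 3, 4, 6, 7, 8}. Safe: {1, 5}.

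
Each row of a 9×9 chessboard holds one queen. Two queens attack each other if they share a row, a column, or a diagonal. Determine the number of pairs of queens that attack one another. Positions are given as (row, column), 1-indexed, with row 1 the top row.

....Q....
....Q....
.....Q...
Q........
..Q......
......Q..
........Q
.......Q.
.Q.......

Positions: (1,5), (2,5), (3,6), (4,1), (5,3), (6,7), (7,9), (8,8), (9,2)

Same column: (1,5)–(2,5) (column 5).
Same diagonal: (2,5)–(3,6) (|2−3| = |5−6| = 1); (7,9)–(8,8) (|7−8| = |9−8| = 1).
Total attacking pairs: 3.

3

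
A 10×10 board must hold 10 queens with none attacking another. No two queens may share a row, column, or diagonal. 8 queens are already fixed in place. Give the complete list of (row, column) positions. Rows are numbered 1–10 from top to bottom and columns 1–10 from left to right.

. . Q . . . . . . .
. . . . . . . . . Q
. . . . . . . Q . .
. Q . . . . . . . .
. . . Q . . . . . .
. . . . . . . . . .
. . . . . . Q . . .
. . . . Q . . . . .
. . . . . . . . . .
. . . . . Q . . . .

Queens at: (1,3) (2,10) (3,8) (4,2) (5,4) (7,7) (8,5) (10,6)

Row 6: attacked by (1,3)→{3,8}; (2,10)→{6,10}; (3,8)→{5,8}; (4,2)→{2,4}; (5,4)→{3,4,5}; (7,7)→{6,7,8}; (8,5)→{3,5,7}; (10,6)→{2,6,10}. Safe: 1, 9. Place at column 9.
Row 9: attacked by (1,3)→{3}; (2,10)→{3,10}; (3,8)→{2,8}; (4,2)→{2,7}; (5,4)→{4,8}; (6,9)→{6,9}; (7,7)→{5,7,9}; (8,5)→{4,5,6}; (10,6)→{5,6,7}. Safe: 1. Place at column 1.
Columns [3, 10, 8, 2, 4, 9, 7, 5, 1, 6], r−c [-2, -8, -5, 2, 1, -3, 0, 3, 8, 4], r+c [4, 12, 11, 6, 9, 15, 14, 13, 10, 16] are all distinct, so no two queens attack.

(1,3) (2,10) (3,8) (4,2) (5,4) (6,9) (7,7) (8,5) (9,1) (10,6)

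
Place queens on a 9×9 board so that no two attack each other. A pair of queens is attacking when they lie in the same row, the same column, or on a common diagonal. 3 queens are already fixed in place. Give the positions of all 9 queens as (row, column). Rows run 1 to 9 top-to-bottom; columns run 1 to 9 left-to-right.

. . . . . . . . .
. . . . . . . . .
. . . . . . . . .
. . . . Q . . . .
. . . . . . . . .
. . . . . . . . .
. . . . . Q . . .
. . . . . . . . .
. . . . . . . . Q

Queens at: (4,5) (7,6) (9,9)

Row 1: attacked by (4,5)→{2,5,8}; (7,6)→{6}; (9,9)→{1,9}. Safe: 3, 4, 7. Place at column 4.
Row 2: attacked by (1,4)→{3,4,5}; (4,5)→{3,5,7}; (7,6)→{1,6}; (9,9)→{2,9}. Safe: 8. Place at column 8.
Row 3: attacked by (1,4)→{2,4,6}; (2,8)→{7,8,9}; (4,5)→{4,5,6}; (7,6)→{2,6}; (9,9)→{3,9}. Safe: 1. Place at column 1.
Row 5: attacked by (1,4)→{4,8}; (2,8)→{5,8}; (3,1)→{1,3}; (4,5)→{4,5,6}; (7,6)→{4,6,8}; (9,9)→{5,9}. Safe: 2, 7. Place at column 7.
Row 6: attacked by (1,4)→{4,9}; (2,8)→{4,8}; (3,1)→{1,4}; (4,5)→{3,5,7}; (5,7)→{6,7,8}; (7,6)→{5,6,7}; (9,9)→{6,9}. Safe: 2. Place at column 2.
Row 8: attacked by (1,4)→{4}; (2,8)→{2,8}; (3,1)→{1,6}; (4,5)→{1,5,9}; (5,7)→{4,7}; (6,2)→{2,4}; (7,6)→{5,6,7}; (9,9)→{8,9}. Safe: 3. Place at column 3.
Columns [4, 8, 1, 5, 7, 2, 6, 3, 9], r−c [-3, -6, 2, -1, -2, 4, 1, 5, 0], r+c [5, 10, 4, 9, 12, 8, 13, 11, 18] are all distinct, so no two queens attack.

(1,4) (2,8) (3,1) (4,5) (5,7) (6,2) (7,6) (8,3) (9,9)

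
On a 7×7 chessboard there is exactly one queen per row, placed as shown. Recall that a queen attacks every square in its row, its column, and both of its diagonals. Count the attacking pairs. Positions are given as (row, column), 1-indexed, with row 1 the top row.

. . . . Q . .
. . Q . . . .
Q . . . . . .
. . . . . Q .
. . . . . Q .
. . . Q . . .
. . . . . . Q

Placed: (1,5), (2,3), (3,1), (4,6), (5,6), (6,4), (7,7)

4

Same column: (4,6)–(5,6) (column 6).
Same diagonal: (2,3)–(5,6) (|2−5| = |3−6| = 3); (3,1)–(6,4) (|3−6| = |1−4| = 3); (4,6)–(6,4) (|4−6| = |6−4| = 2).
Total attacking pairs: 4.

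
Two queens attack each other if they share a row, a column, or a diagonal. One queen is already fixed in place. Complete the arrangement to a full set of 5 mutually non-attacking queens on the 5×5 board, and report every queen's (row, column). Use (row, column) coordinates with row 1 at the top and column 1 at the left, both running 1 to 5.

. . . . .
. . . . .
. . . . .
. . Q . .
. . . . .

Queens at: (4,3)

Row 1: attacked by (4,3)→{3}. Safe: 1, 2, 4, 5. Place at column 4.
Row 2: attacked by (1,4)→{3,4,5}; (4,3)→{1,3,5}. Safe: 2. Place at column 2.
Row 3: attacked by (1,4)→{2,4}; (2,2)→{1,2,3}; (4,3)→{2,3,4}. Safe: 5. Place at column 5.
Row 5: attacked by (1,4)→{4}; (2,2)→{2,5}; (3,5)→{3,5}; (4,3)→{2,3,4}. Safe: 1. Place at column 1.
Columns [4, 2, 5, 3, 1], r−c [-3, 0, -2, 1, 4], r+c [5, 4, 8, 7, 6] are all distinct, so no two queens attack.

(1,4) (2,2) (3,5) (4,3) (5,1)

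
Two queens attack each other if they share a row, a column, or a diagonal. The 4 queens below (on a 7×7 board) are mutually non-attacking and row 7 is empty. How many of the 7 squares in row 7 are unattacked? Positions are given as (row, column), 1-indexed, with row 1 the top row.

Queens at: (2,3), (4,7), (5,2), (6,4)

(2,3) attacks row 7 at column 3.
(4,7) attacks row 7 at column 7 and diagonals 4.
(5,2) attacks row 7 at column 2 and diagonals 4.
(6,4) attacks row 7 at column 4 and diagonals 3, 5.
Attacked columns: {2, 3, 4, 5, 7}. Safe: {1, 6}.

2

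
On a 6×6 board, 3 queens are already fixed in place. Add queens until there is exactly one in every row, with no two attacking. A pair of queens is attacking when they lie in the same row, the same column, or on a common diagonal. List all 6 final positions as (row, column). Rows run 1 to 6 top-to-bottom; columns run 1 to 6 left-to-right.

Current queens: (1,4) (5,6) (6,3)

(1,4) (2,1) (3,5) (4,2) (5,6) (6,3)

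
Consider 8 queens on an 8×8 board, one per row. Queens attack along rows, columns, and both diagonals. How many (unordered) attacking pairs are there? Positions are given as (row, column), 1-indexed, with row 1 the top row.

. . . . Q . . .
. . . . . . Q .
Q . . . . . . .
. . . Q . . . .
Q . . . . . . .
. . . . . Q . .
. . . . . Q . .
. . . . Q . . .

Same column: (1,5)–(8,5) (column 5); (3,1)–(5,1) (column 1); (6,6)–(7,6) (column 6).
Same diagonal: (1,5)–(5,1) (|1−5| = |5−1| = 4); (4,4)–(6,6) (|4−6| = |4−6| = 2); (7,6)–(8,5) (|7−8| = |6−5| = 1).
Total attacking pairs: 6.

6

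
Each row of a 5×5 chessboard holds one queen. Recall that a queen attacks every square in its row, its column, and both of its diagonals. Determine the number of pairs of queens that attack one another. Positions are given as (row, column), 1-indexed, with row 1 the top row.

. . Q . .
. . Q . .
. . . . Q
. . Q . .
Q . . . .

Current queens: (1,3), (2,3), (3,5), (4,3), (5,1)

4

Same column: (1,3)–(2,3) (column 3); (1,3)–(4,3) (column 3); (2,3)–(4,3) (column 3).
Same diagonal: (1,3)–(3,5) (|1−3| = |3−5| = 2).
Total attacking pairs: 4.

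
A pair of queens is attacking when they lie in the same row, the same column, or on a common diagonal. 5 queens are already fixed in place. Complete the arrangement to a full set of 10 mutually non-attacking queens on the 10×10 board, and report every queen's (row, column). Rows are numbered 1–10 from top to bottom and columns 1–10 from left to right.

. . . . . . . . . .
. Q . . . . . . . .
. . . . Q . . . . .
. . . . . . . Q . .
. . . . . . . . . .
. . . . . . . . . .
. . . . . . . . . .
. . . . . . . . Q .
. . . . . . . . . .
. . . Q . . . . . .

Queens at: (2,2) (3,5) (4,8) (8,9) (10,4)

(1,10) (2,2) (3,5) (4,8) (5,1) (6,3) (7,6) (8,9) (9,7) (10,4)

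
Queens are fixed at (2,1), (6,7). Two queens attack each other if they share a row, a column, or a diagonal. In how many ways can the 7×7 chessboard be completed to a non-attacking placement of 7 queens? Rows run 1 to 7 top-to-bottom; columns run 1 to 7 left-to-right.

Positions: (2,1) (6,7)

Branch on row 1: col 3 → 2; col 4 → 1; col 5 → 1; col 6 → 0.
Sum: 2 + 1 + 1 + 0 = 4.

4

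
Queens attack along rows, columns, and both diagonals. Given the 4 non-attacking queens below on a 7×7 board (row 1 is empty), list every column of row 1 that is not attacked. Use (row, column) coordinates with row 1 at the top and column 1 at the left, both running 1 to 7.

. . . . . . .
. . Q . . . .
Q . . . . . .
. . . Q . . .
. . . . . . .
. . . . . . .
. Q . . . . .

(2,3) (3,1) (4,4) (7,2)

(2,3) attacks row 1 at column 3 and diagonals 2, 4.
(3,1) attacks row 1 at column 1 and diagonals 3.
(4,4) attacks row 1 at column 4 and diagonals 1, 7.
(7,2) attacks row 1 at column 2.
Attacked columns: {1, 2, 3, 4, 7}. Safe: {5, 6}.

columns 5, 6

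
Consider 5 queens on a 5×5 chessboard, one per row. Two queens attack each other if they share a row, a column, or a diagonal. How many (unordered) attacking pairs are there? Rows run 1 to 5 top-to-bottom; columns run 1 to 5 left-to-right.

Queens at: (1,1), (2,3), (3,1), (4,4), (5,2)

2

Same column: (1,1)–(3,1) (column 1).
Same diagonal: (1,1)–(4,4) (|1−4| = |1−4| = 3).
Total attacking pairs: 2.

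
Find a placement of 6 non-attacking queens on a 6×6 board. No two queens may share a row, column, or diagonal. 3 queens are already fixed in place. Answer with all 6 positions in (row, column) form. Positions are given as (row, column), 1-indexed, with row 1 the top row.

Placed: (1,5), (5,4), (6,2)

(1,5) (2,3) (3,1) (4,6) (5,4) (6,2)

Row 2: attacked by (1,5)→{4,5,6}; (5,4)→{1,4}; (6,2)→{2,6}. Safe: 3. Place at column 3.
Row 3: attacked by (1,5)→{3,5}; (2,3)→{2,3,4}; (5,4)→{2,4,6}; (6,2)→{2,5}. Safe: 1. Place at column 1.
Row 4: attacked by (1,5)→{2,5}; (2,3)→{1,3,5}; (3,1)→{1,2}; (5,4)→{3,4,5}; (6,2)→{2,4}. Safe: 6. Place at column 6.
Columns [5, 3, 1, 6, 4, 2], r−c [-4, -1, 2, -2, 1, 4], r+c [6, 5, 4, 10, 9, 8] are all distinct, so no two queens attack.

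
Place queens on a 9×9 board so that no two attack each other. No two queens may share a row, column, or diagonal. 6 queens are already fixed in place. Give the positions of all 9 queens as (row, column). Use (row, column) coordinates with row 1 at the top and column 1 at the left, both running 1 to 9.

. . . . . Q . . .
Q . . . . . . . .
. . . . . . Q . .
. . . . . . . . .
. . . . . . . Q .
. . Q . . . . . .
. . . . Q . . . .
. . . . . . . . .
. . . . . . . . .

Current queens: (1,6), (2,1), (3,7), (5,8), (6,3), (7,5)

(1,6) (2,1) (3,7) (4,4) (5,8) (6,3) (7,5) (8,9) (9,2)

Row 4: attacked by (1,6)→{3,6,9}; (2,1)→{1,3}; (3,7)→{6,7,8}; (5,8)→{7,8,9}; (6,3)→{1,3,5}; (7,5)→{2,5,8}. Safe: 4. Place at column 4.
Row 8: attacked by (1,6)→{6}; (2,1)→{1,7}; (3,7)→{2,7}; (4,4)→{4,8}; (5,8)→{5,8}; (6,3)→{1,3,5}; (7,5)→{4,5,6}. Safe: 9. Place at column 9.
Row 9: attacked by (1,6)→{6}; (2,1)→{1,8}; (3,7)→{1,7}; (4,4)→{4,9}; (5,8)→{4,8}; (6,3)→{3,6}; (7,5)→{3,5,7}; (8,9)→{8,9}. Safe: 2. Place at column 2.
Columns [6, 1, 7, 4, 8, 3, 5, 9, 2], r−c [-5, 1, -4, 0, -3, 3, 2, -1, 7], r+c [7, 3, 10, 8, 13, 9, 12, 17, 11] are all distinct, so no two queens attack.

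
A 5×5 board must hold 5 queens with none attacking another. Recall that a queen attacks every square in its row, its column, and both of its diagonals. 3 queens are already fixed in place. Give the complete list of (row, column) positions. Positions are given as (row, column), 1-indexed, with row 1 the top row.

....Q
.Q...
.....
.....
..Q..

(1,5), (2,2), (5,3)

(1,5) (2,2) (3,4) (4,1) (5,3)

Row 3: attacked by (1,5)→{3,5}; (2,2)→{1,2,3}; (5,3)→{1,3,5}. Safe: 4. Place at column 4.
Row 4: attacked by (1,5)→{2,5}; (2,2)→{2,4}; (3,4)→{3,4,5}; (5,3)→{2,3,4}. Safe: 1. Place at column 1.
Columns [5, 2, 4, 1, 3], r−c [-4, 0, -1, 3, 2], r+c [6, 4, 7, 5, 8] are all distinct, so no two queens attack.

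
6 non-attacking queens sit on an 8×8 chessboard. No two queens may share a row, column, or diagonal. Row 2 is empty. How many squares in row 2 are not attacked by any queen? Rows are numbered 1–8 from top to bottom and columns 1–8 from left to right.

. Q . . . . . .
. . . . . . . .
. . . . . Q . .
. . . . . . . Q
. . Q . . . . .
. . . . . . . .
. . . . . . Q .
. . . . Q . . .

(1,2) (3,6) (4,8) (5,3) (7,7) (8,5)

1

(1,2) attacks row 2 at column 2 and diagonals 1, 3.
(3,6) attacks row 2 at column 6 and diagonals 5, 7.
(4,8) attacks row 2 at column 8 and diagonals 6.
(5,3) attacks row 2 at column 3 and diagonals 6.
(7,7) attacks row 2 at column 7 and diagonals 2.
(8,5) attacks row 2 at column 5.
Attacked columns: {1, 2, 3, 5, 6, 7, 8}. Safe: {4}.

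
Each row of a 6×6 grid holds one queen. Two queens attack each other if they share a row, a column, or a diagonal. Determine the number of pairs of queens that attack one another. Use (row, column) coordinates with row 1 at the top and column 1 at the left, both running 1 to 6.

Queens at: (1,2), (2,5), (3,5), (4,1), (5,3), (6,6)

2

Same column: (2,5)–(3,5) (column 5).
Same diagonal: (3,5)–(5,3) (|3−5| = |5−3| = 2).
Total attacking pairs: 2.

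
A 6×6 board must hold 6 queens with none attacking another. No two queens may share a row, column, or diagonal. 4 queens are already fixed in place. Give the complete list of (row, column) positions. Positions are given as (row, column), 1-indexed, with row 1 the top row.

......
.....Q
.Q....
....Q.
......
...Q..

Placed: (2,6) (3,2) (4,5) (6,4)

Row 1: attacked by (2,6)→{5,6}; (3,2)→{2,4}; (4,5)→{2,5}; (6,4)→{4}. Safe: 1, 3. Place at column 3.
Row 5: attacked by (1,3)→{3}; (2,6)→{3,6}; (3,2)→{2,4}; (4,5)→{4,5,6}; (6,4)→{3,4,5}. Safe: 1. Place at column 1.
Columns [3, 6, 2, 5, 1, 4], r−c [-2, -4, 1, -1, 4, 2], r+c [4, 8, 5, 9, 6, 10] are all distinct, so no two queens attack.

(1,3) (2,6) (3,2) (4,5) (5,1) (6,4)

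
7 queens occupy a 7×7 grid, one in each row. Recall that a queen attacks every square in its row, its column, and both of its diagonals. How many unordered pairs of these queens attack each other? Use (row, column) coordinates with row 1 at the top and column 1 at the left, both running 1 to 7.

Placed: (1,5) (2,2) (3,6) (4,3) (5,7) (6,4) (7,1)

0

All columns are distinct and no two queens satisfy |Δrow| = |Δcol|, so no pair attacks.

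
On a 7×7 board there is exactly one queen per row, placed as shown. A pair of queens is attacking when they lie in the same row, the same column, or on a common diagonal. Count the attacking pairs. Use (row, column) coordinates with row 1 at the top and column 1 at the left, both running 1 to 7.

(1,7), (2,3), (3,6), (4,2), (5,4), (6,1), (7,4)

2

Same column: (5,4)–(7,4) (column 4).
Same diagonal: (3,6)–(5,4) (|3−5| = |6−4| = 2).
Total attacking pairs: 2.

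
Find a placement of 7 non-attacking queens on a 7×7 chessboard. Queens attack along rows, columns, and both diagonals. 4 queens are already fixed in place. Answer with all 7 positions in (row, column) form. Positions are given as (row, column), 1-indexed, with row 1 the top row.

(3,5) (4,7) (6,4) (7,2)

Row 1: attacked by (3,5)→{3,5,7}; (4,7)→{4,7}; (6,4)→{4}; (7,2)→{2}. Safe: 1, 6. Place at column 6.
Row 2: attacked by (1,6)→{5,6,7}; (3,5)→{4,5,6}; (4,7)→{5,7}; (6,4)→{4}; (7,2)→{2,7}. Safe: 1, 3. Place at column 3.
Row 5: attacked by (1,6)→{2,6}; (2,3)→{3,6}; (3,5)→{3,5,7}; (4,7)→{6,7}; (6,4)→{3,4,5}; (7,2)→{2,4}. Safe: 1. Place at column 1.
Columns [6, 3, 5, 7, 1, 4, 2], r−c [-5, -1, -2, -3, 4, 2, 5], r+c [7, 5, 8, 11, 6, 10, 9] are all distinct, so no two queens attack.

(1,6) (2,3) (3,5) (4,7) (5,1) (6,4) (7,2)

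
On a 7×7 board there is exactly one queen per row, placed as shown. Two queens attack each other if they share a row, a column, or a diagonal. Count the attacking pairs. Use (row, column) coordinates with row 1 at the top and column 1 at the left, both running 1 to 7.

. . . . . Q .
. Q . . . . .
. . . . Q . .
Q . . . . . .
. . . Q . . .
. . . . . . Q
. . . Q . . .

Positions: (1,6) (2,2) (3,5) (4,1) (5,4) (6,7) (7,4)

Same column: (5,4)–(7,4) (column 4).
Same diagonal: (4,1)–(7,4) (|4−7| = |1−4| = 3).
Total attacking pairs: 2.

2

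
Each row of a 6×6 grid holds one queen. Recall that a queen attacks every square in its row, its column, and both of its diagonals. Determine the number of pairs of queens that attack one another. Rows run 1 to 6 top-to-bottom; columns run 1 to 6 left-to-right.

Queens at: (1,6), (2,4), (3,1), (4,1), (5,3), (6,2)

3

Same column: (3,1)–(4,1) (column 1).
Same diagonal: (3,1)–(5,3) (|3−5| = |1−3| = 2); (5,3)–(6,2) (|5−6| = |3−2| = 1).
Total attacking pairs: 3.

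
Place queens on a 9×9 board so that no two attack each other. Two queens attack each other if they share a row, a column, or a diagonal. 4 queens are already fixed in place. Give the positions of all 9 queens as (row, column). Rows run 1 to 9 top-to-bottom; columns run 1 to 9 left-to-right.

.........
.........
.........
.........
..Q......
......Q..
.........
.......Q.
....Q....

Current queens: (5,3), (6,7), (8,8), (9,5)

(1,4) (2,1) (3,9) (4,6) (5,3) (6,7) (7,2) (8,8) (9,5)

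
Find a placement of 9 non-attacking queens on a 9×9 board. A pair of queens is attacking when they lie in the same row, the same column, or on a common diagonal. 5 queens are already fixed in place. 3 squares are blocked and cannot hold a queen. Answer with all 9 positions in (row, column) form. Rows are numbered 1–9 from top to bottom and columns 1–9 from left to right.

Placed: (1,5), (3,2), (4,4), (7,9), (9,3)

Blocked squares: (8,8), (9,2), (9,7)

Row 2: attacked by (1,5)→{4,5,6}; (3,2)→{1,2,3}; (4,4)→{2,4,6}; (7,9)→{4,9}; (9,3)→{3}. Safe: 7, 8. Place at column 7.
Row 5: attacked by (1,5)→{1,5,9}; (2,7)→{4,7}; (3,2)→{2,4}; (4,4)→{3,4,5}; (7,9)→{7,9}; (9,3)→{3,7}. Safe: 6, 8. Place at column 8.
Row 6: attacked by (1,5)→{5}; (2,7)→{3,7}; (3,2)→{2,5}; (4,4)→{2,4,6}; (5,8)→{7,8,9}; (7,9)→{8,9}; (9,3)→{3,6}. Safe: 1. Place at column 1.
Row 8: attacked by (1,5)→{5}; (2,7)→{1,7}; (3,2)→{2,7}; (4,4)→{4,8}; (5,8)→{5,8}; (6,1)→{1,3}; (7,9)→{8,9}; (9,3)→{2,3,4}. Blocked: 8. Safe: 6. Place at column 6.
Columns [5, 7, 2, 4, 8, 1, 9, 6, 3], r−c [-4, -5, 1, 0, -3, 5, -2, 2, 6], r+c [6, 9, 5, 8, 13, 7, 16, 14, 12] are all distinct, so no two queens attack.

(1,5) (2,7) (3,2) (4,4) (5,8) (6,1) (7,9) (8,6) (9,3)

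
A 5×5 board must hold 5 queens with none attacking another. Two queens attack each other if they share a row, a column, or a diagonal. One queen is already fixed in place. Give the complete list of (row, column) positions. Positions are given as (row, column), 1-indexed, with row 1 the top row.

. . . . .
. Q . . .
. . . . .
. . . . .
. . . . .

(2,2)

Row 1: attacked by (2,2)→{1,2,3}. Safe: 4, 5. Place at column 5.
Row 3: attacked by (1,5)→{3,5}; (2,2)→{1,2,3}. Safe: 4. Place at column 4.
Row 4: attacked by (1,5)→{2,5}; (2,2)→{2,4}; (3,4)→{3,4,5}. Safe: 1. Place at column 1.
Row 5: attacked by (1,5)→{1,5}; (2,2)→{2,5}; (3,4)→{2,4}; (4,1)→{1,2}. Safe: 3. Place at column 3.
Columns [5, 2, 4, 1, 3], r−c [-4, 0, -1, 3, 2], r+c [6, 4, 7, 5, 8] are all distinct, so no two queens attack.

(1,5) (2,2) (3,4) (4,1) (5,3)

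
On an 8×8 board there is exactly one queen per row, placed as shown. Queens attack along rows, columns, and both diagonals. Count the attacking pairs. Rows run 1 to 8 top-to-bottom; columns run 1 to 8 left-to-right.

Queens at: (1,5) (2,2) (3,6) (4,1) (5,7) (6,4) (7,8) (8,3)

All columns are distinct and no two queens satisfy |Δrow| = |Δcol|, so no pair attacks.

0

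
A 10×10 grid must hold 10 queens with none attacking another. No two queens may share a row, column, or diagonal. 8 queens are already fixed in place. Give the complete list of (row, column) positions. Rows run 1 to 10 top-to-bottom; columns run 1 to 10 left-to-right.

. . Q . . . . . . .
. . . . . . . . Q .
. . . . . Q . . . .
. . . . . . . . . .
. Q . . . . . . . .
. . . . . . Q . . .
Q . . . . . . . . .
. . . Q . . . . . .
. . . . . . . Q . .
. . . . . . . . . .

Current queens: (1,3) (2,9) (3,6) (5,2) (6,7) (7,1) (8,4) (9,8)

Row 4: attacked by (1,3)→{3,6}; (2,9)→{7,9}; (3,6)→{5,6,7}; (5,2)→{1,2,3}; (6,7)→{5,7,9}; (7,1)→{1,4}; (8,4)→{4,8}; (9,8)→{3,8}. Safe: 10. Place at column 10.
Row 10: attacked by (1,3)→{3}; (2,9)→{1,9}; (3,6)→{6}; (4,10)→{4,10}; (5,2)→{2,7}; (6,7)→{3,7}; (7,1)→{1,4}; (8,4)→{2,4,6}; (9,8)→{7,8,9}. Safe: 5. Place at column 5.
Columns [3, 9, 6, 10, 2, 7, 1, 4, 8, 5], r−c [-2, -7, -3, -6, 3, -1, 6, 4, 1, 5], r+c [4, 11, 9, 14, 7, 13, 8, 12, 17, 15] are all distinct, so no two queens attack.

(1,3) (2,9) (3,6) (4,10) (5,2) (6,7) (7,1) (8,4) (9,8) (10,5)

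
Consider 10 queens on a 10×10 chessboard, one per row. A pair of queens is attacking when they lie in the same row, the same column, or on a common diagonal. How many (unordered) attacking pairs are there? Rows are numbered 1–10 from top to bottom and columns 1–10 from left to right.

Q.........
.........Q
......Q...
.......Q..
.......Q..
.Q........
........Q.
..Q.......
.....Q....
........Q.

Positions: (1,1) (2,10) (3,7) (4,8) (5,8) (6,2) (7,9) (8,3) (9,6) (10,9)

Same column: (4,8)–(5,8) (column 8); (7,9)–(10,9) (column 9).
Same diagonal: (2,10)–(4,8) (|2−4| = |10−8| = 2); (3,7)–(4,8) (|3−4| = |7−8| = 1).
Total attacking pairs: 4.

4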